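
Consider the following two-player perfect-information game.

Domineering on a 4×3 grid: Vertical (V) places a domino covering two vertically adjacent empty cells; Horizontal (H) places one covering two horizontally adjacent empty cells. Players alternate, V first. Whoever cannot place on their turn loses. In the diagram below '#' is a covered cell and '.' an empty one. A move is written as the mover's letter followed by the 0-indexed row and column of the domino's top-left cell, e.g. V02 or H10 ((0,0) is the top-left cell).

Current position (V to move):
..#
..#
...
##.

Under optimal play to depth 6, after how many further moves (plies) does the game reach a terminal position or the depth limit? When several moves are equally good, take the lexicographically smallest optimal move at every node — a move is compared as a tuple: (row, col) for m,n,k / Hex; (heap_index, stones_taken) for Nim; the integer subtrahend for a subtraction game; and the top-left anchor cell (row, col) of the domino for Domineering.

PV length from [..#/..#/.../##.]: 3 plies

[..#/..#/.../##.] V move#1: V00:+1/#.#/#.#/.../##.*, V01:+1/.##/.##/.../##., V10:+1/..#/#.#/#../##., V11:+1/..#/.##/.#./##., V22:-1/..#/..#/..#/###
[#.#/#.#/.../##.] H move#2: H20:-1/#.#/#.#/##./##.*, H21:-1/#.#/#.#/.##/##.
[#.#/#.#/##./##.] V move#3: V01:+1/###/###/##./##.*, V22:+1/#.#/#.#/###/###
[###/###/##./##.] end (terminal -1, H#4); searched ..#/..#/.../##. to 6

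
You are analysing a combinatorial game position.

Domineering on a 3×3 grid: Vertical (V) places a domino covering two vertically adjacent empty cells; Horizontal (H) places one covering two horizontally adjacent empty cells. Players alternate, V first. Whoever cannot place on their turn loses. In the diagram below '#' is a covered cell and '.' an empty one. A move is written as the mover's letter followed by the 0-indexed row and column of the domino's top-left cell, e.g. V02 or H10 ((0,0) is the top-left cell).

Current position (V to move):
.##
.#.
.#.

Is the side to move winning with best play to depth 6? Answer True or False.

V winning at [.##/.#./.#.]: True

ply 1, V at .##/.#./.#. | V00=+1→###/##./.#.*; V10=+1→.##/##./##.; V12=+1→.##/.##/.##
ply 2: ###/##./.#. is terminal -1 (H); from .##/.#./.#. depth 6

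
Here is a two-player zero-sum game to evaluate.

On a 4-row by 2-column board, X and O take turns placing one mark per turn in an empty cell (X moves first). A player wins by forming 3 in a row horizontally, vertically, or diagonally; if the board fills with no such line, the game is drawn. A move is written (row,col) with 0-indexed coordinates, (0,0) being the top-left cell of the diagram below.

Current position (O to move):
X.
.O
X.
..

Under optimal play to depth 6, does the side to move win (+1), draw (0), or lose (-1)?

[X./.O/X./..] O move#1: (0,1):-1/XO/.O/X./.., (1,0):+0/X./OO/X./..*, (2,1):-1/X./.O/XO/.., (3,0):-1/X./.O/X./O., (3,1):-1/X./.O/X./.O
[X./OO/X./..] X move#2: (0,1):+0/XX/OO/X./..*, (2,1):+0/X./OO/XX/.., (3,0):-1/X./OO/X./X., (3,1):+0/X./OO/X./.X
[XX/OO/X./..] O move#3: (2,1):+0/XX/OO/XO/..*, (3,0):+0/XX/OO/X./O., (3,1):+0/XX/OO/X./.O
[XX/OO/XO/..] X move#4: (3,0):-1/XX/OO/XO/X., (3,1):+0/XX/OO/XO/.X*
[XX/OO/XO/.X] O move#5: (3,0):+0/XX/OO/XO/OX*
[XX/OO/XO/OX] end (terminal +0, X#6); searched X./.O/X./.. to 6

value(X./.O/X./.., O) = 0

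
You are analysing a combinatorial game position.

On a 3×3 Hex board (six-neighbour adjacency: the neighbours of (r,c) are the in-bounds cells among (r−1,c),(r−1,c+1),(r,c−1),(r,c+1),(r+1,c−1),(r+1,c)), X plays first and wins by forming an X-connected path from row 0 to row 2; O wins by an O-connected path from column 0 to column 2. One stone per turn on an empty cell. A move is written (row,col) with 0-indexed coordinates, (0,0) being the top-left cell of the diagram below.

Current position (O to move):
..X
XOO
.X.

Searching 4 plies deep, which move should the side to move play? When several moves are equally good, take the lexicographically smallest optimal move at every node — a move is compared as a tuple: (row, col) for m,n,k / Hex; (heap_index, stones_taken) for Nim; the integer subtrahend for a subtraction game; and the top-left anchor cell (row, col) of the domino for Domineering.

O's best at [..X/XOO/.X.]: (0,0)

[..X/XOO/.X.] O move#1: (0,0):+1/O.X/XOO/.X.*, (0,1):+1/.OX/XOO/.X., (2,0):+1/..X/XOO/OX., (2,2):-1/..X/XOO/.XO
[O.X/XOO/.X.] X move#2: (0,1):-1/OXX/XOO/.X.*, (2,0):-1/O.X/XOO/XX., (2,2):-1/O.X/XOO/.XX
[OXX/XOO/.X.] O move#3: (2,0):+1/OXX/XOO/OX.*, (2,2):-1/OXX/XOO/.XO
[OXX/XOO/OX.] end (terminal -1, X#4); searched ..X/XOO/.X. to 4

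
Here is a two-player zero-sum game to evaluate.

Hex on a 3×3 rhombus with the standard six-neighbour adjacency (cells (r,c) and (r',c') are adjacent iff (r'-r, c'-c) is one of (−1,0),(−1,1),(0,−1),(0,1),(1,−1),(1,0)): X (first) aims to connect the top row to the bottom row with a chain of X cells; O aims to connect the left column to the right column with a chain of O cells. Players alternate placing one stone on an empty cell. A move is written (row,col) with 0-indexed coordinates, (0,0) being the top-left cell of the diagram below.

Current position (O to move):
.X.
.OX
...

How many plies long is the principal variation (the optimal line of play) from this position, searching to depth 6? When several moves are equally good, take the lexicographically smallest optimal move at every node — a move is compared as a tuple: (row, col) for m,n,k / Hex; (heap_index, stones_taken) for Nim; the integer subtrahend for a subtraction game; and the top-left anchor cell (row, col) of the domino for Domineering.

[.X./.OX/...] O move#1: (0,0):-1/OX./.OX/..., (0,2):+1/.XO/.OX/...*, (1,0):-1/.X./OOX/..., (2,0):-1/.X./.OX/O.., (2,1):+1/.X./.OX/.O., (2,2):+1/.X./.OX/..O
[.XO/.OX/...] X move#2: (0,0):-1/XXO/.OX/...*, (1,0):-1/.XO/XOX/..., (2,0):-1/.XO/.OX/X.., (2,1):-1/.XO/.OX/.X., (2,2):-1/.XO/.OX/..X
[XXO/.OX/...] O move#3: (1,0):+1/XXO/OOX/...*, (2,0):+1/XXO/.OX/O.., (2,1):+1/XXO/.OX/.O., (2,2):+1/XXO/.OX/..O
[XXO/OOX/...] end (terminal -1, X#4); searched .X./.OX/... to 6

PV length from [.X./.OX/...]: 3 plies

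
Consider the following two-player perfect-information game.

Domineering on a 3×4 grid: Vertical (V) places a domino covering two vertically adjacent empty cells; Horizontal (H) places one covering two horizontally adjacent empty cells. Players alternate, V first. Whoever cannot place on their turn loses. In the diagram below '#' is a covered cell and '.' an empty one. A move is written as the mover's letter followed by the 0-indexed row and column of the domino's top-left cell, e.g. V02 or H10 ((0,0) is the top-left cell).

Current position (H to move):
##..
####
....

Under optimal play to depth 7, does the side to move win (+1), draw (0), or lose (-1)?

value(##../####/...., H) = +1

p1 H@[##../####/....]: H02[####/####/....]+1* H20[##../####/##..]+1 H21[##../####/.##.]+1 H22[##../####/..##]+1
p2 V@[####/####/....] terminal -1; root [##../####/....] d7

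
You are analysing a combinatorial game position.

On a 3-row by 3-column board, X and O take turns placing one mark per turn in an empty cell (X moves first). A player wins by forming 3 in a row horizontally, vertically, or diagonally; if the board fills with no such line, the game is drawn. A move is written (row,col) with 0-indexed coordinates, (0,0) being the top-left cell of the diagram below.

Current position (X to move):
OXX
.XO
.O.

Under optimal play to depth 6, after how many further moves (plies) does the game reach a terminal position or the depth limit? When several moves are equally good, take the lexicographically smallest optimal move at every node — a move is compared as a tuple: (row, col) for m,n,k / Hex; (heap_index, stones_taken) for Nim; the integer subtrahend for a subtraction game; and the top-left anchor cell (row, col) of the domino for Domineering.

[OXX/.XO/.O.] X move#1: (1,0):+0/OXX/XXO/.O., (2,0):+1/OXX/.XO/XO.*, (2,2):+0/OXX/.XO/.OX
[OXX/.XO/XO.] end (terminal -1, O#2); searched OXX/.XO/.O. to 6

PV length from [OXX/.XO/.O.]: 1 ply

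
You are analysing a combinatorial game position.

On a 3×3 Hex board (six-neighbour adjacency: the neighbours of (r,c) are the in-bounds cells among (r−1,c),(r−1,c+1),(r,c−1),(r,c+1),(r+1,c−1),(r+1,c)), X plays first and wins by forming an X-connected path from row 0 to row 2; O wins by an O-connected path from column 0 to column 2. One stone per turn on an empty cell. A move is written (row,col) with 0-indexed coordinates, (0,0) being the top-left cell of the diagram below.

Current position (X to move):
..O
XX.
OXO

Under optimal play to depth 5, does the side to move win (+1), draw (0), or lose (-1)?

[..O/XX./OXO] X move#1: (0,0):+1/X.O/XX./OXO*, (0,1):+1/.XO/XX./OXO, (1,2):+1/..O/XXX/OXO
[X.O/XX./OXO] end (terminal -1, O#2); searched ..O/XX./OXO to 5

value(..O/XX./OXO, X) = +1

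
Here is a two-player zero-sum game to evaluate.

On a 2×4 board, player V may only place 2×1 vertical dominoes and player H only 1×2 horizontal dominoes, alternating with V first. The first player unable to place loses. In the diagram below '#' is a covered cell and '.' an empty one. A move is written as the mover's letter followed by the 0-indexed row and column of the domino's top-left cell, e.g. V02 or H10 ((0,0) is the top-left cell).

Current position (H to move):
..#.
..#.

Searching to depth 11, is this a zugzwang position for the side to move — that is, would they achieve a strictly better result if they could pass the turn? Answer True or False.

p1 H@[..#./..#.]: H00[###./..#.]+1* H10[..#./###.]+1
p2 V@[###./..#.]: V03[####/..##]-1*
p3 H@[####/..##]: H10[####/####]+1*
p4 V@[####/####] terminal -1; root [..#./..#.] d11
pass branch (V moves first from the same position):
  | p1 V@[..#./..#.]: V00[#.#./#.#.]+1* V01[.##./.##.]+1 V03[..##/..##]-1
  | p2 H@[#.#./#.#.] terminal -1; root [..#./..#.] d11
H moving scores +1; H passing scores -1

zugzwang(..#./..#., H) = False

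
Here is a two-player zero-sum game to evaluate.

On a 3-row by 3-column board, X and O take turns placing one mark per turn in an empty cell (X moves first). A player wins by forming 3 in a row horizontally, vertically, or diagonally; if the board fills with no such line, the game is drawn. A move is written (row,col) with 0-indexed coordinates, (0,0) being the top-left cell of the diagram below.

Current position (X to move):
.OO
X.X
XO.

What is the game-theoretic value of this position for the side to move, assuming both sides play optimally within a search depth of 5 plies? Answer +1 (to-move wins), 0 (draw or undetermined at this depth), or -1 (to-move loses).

p1 X@[.OO/X.X/XO.]: (0,0)[XOO/X.X/XO.]+1* (1,1)[.OO/XXX/XO.]+1 (2,2)[.OO/X.X/XOX]-1
p2 O@[XOO/X.X/XO.] terminal -1; root [.OO/X.X/XO.] d5

value(.OO/X.X/XO., X) = +1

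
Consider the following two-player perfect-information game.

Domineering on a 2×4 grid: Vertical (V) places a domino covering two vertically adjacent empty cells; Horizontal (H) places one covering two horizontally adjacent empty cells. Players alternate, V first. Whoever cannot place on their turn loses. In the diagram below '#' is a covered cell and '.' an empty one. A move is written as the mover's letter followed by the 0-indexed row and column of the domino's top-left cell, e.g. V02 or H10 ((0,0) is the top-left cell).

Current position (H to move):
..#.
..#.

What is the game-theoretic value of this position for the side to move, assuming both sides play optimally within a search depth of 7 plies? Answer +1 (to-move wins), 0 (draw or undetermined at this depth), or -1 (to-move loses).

value(..#./..#., H) = +1

p1 H@[..#./..#.]: H00[###./..#.]+1* H10[..#./###.]+1
p2 V@[###./..#.]: V03[####/..##]-1*
p3 H@[####/..##]: H10[####/####]+1*
p4 V@[####/####] terminal -1; root [..#./..#.] d7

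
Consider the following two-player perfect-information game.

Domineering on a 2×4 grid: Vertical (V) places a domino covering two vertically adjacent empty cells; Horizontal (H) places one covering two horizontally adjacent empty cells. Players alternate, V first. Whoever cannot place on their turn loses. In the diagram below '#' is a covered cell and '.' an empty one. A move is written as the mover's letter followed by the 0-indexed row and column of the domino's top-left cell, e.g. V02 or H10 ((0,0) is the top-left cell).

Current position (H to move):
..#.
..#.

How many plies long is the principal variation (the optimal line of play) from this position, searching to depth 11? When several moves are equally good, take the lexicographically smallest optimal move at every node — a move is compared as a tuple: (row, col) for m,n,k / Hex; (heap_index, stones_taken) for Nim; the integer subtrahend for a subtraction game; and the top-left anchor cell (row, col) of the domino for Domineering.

[..#./..#.] H move#1: H00:+1/###./..#.*, H10:+1/..#./###.
[###./..#.] V move#2: V03:-1/####/..##*
[####/..##] H move#3: H10:+1/####/####*
[####/####] end (terminal -1, V#4); searched ..#./..#. to 11

PV length from [..#./..#.]: 3 plies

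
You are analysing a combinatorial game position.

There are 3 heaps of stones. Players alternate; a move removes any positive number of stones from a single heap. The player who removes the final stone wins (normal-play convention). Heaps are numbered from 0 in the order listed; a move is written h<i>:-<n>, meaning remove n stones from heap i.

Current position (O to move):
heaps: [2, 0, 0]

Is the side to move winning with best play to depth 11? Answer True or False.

ply 1, O at (2,0,0) | h0:-1=-1→(1,0,0); h0:-2=+1→(0,0,0)*
ply 2: (0,0,0) is terminal -1 (X); from (2,0,0) depth 11

O winning at [(2,0,0)]: True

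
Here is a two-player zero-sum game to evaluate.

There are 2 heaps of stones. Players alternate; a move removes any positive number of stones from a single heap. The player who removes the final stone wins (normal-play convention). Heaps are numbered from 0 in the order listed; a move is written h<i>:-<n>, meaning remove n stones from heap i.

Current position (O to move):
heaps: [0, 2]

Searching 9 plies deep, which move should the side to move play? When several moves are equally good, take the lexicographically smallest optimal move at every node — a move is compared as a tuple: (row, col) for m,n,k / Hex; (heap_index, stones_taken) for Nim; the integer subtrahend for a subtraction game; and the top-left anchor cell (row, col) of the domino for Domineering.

O's best at [(0,2)]: h1:-2

[(0,2)] O move#1: h1:-1:-1/(0,1), h1:-2:+1/(0,0)*
[(0,0)] end (terminal -1, X#2); searched (0,2) to 9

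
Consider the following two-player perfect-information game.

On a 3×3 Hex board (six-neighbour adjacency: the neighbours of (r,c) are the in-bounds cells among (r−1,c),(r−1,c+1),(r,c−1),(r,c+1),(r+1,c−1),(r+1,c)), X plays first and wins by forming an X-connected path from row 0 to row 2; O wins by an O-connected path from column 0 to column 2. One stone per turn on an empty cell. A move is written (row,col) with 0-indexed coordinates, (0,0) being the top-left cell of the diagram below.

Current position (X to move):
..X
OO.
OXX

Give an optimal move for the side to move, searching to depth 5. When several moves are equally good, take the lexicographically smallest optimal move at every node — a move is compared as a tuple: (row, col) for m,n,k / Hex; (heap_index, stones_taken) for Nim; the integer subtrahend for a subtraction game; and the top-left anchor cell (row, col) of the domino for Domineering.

X's best at [..X/OO./OXX]: (1,2)

p1 X@[..X/OO./OXX]: (0,0)[X.X/OO./OXX]-1 (0,1)[.XX/OO./OXX]-1 (1,2)[..X/OOX/OXX]+1*
p2 O@[..X/OOX/OXX] terminal -1; root [..X/OO./OXX] d5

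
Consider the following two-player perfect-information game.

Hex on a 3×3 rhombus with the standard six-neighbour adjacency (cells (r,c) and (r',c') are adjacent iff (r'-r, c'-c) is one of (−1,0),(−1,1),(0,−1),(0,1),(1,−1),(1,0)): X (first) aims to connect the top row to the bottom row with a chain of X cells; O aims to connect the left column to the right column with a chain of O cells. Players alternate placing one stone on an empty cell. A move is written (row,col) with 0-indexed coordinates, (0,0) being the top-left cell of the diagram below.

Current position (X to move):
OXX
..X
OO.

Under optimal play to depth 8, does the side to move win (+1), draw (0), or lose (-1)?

value(OXX/..X/OO., X) = +1

p1 X@[OXX/..X/OO.]: (1,0)[OXX/X.X/OO.]-1 (1,1)[OXX/.XX/OO.]-1 (2,2)[OXX/..X/OOX]+1*
p2 O@[OXX/..X/OOX] terminal -1; root [OXX/..X/OO.] d8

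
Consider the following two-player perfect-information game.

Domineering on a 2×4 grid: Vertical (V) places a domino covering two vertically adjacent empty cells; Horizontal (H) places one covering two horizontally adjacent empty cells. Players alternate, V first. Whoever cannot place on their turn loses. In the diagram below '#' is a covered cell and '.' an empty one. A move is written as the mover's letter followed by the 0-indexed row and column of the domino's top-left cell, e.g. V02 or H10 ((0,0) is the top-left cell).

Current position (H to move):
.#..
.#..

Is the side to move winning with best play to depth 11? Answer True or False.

H winning at [.#../.#..]: True

ply 1, H at .#../.#.. | H02=+1→.###/.#..*; H12=+1→.#../.###
ply 2, V at .###/.#.. | V00=-1→####/##..*
ply 3, H at ####/##.. | H12=+1→####/####*
ply 4: ####/#### is terminal -1 (V); from .#../.#.. depth 11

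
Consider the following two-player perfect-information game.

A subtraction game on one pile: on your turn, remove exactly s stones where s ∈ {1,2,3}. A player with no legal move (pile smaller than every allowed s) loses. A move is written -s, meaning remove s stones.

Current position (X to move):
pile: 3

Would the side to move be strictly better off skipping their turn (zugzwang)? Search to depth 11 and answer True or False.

ply 1, X at 3 | -1=-1→2; -2=-1→1; -3=+1→0*
ply 2: 0 is terminal -1 (O); from 3 depth 11
pass branch (O moves first from the same position):
  | ply 1, O at 3 | -1=-1→2; -2=-1→1; -3=+1→0*
  | ply 2: 0 is terminal -1 (X); from 3 depth 11
X moving scores +1; X passing scores -1

zugzwang(3, X) = False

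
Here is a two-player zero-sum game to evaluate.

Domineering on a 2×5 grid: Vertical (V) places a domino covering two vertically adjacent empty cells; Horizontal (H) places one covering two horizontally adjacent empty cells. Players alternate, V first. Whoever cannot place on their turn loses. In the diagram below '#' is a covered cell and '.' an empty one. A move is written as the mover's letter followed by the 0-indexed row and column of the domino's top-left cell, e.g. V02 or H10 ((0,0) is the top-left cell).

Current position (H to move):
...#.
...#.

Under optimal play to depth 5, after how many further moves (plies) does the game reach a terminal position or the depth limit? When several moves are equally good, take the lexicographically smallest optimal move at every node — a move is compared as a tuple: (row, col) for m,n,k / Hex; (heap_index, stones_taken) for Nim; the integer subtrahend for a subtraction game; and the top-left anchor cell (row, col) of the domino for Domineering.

PV length from [...#./...#.]: 4 plies

[...#./...#.] H move#1: H00:-1/##.#./...#.*, H01:-1/.###./...#., H10:-1/...#./##.#., H11:-1/...#./.###.
[##.#./...#.] V move#2: V02:+1/####./..##.*, V04:-1/##.##/...##
[####./..##.] H move#3: H10:-1/####./####.*
[####./####.] V move#4: V04:+1/#####/#####*
[#####/#####] end (terminal -1, H#5); searched ...#./...#. to 5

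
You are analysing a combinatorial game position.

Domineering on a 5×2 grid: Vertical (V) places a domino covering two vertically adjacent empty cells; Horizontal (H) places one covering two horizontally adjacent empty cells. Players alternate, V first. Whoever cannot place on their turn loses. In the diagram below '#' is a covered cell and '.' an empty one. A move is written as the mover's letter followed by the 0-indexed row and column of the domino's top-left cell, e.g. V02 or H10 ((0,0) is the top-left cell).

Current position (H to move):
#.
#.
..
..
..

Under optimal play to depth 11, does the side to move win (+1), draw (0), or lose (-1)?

[#./#./../../..] H move#1: H20:-1/#./#./##/../.., H30:+1/#./#./../##/..*, H40:-1/#./#./../../##
[#./#./../##/..] V move#2: V01:-1/##/##/../##/..*, V11:-1/#./##/.#/##/..
[##/##/../##/..] H move#3: H20:+1/##/##/##/##/..*, H40:+1/##/##/../##/##
[##/##/##/##/..] end (terminal -1, V#4); searched #./#./../../.. to 11

value(#./#./../../.., H) = +1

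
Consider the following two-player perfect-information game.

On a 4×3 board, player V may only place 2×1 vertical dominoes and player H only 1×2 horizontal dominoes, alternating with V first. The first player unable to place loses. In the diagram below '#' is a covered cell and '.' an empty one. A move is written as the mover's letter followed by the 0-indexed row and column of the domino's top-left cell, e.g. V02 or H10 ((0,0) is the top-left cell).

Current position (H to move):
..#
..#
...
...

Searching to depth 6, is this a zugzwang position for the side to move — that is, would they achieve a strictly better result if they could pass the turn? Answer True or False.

zugzwang(..#/..#/.../..., H) = False

[..#/..#/.../...] H move#1: H00:-1/###/..#/.../...*, H10:-1/..#/###/.../..., H20:-1/..#/..#/##./..., H21:-1/..#/..#/.##/..., H30:-1/..#/..#/.../##., H31:-1/..#/..#/.../.##
[###/..#/.../...] V move#2: V10:-1/###/#.#/#../..., V11:+1/###/.##/.#./...*, V20:-1/###/..#/#../#.., V21:+1/###/..#/.#./.#., V22:-1/###/..#/..#/..#
[###/.##/.#./...] H move#3: H30:-1/###/.##/.#./##.*, H31:-1/###/.##/.#./.##
[###/.##/.#./##.] V move#4: V10:+1/###/###/##./##.*, V22:+1/###/.##/.##/###
[###/###/##./##.] end (terminal -1, H#5); searched ..#/..#/.../... to 6
suppose H passes — search the same position with V to move:
pass> [..#/..#/.../...] V move#1: V00:+1/#.#/#.#/.../...*, V01:+1/.##/.##/.../..., V10:-1/..#/#.#/#../..., V11:+1/..#/.##/.#./..., V20:+1/..#/..#/#../#.., V21:+1/..#/..#/.#./.#., V22:+1/..#/..#/..#/..#
pass> [#.#/#.#/.../...] H move#2: H20:-1/#.#/#.#/##./...*, H21:-1/#.#/#.#/.##/..., H30:-1/#.#/#.#/.../##., H31:-1/#.#/#.#/.../.##
pass> [#.#/#.#/##./...] V move#3: V01:-1/###/###/##./..., V22:+1/#.#/#.#/###/..#*
pass> [#.#/#.#/###/..#] H move#4: H30:-1/#.#/#.#/###/###*
pass> [#.#/#.#/###/###] V move#5: V01:+1/###/###/###/###*
pass> [###/###/###/###] end (terminal -1, H#6); searched ..#/..#/.../... to 6
for H: play -1, pass -1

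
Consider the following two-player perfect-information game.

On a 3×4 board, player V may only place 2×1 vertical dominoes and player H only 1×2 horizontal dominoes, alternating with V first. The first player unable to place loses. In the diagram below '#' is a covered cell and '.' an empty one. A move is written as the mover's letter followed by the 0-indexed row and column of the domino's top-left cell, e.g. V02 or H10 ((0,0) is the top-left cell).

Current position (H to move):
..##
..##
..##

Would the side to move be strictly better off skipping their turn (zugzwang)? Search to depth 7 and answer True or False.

zugzwang(..##/..##/..##, H) = False

[..##/..##/..##] H move#1: H00:-1/####/..##/..##, H10:+1/..##/####/..##*, H20:-1/..##/..##/####
[..##/####/..##] end (terminal -1, V#2); searched ..##/..##/..## to 7
pass branch (V moves first from the same position):
  | [..##/..##/..##] V move#1: V00:+1/#.##/#.##/..##*, V01:+1/.###/.###/..##, V10:+1/..##/#.##/#.##, V11:+1/..##/.###/.###
  | [#.##/#.##/..##] H move#2: H20:-1/#.##/#.##/####*
  | [#.##/#.##/####] V move#3: V01:+1/####/####/####*
  | [####/####/####] end (terminal -1, H#4); searched ..##/..##/..## to 7
H moving scores +1; H passing scores -1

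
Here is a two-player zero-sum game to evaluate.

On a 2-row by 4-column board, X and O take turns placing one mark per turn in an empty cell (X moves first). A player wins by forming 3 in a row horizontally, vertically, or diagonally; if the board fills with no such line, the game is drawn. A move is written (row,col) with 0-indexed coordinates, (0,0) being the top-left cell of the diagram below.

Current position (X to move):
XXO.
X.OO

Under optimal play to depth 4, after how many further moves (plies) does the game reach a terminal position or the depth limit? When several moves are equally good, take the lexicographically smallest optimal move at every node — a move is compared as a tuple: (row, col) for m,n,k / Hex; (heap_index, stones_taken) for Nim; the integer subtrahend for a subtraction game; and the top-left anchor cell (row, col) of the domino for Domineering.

PV length from [XXO./X.OO]: 2 plies

ply 1, X at XXO./X.OO | (0,3)=-1→XXOX/X.OO; (1,1)=+0→XXO./XXOO*
ply 2, O at XXO./XXOO | (0,3)=+0→XXOO/XXOO*
ply 3: XXOO/XXOO is terminal +0 (X); from XXO./X.OO depth 4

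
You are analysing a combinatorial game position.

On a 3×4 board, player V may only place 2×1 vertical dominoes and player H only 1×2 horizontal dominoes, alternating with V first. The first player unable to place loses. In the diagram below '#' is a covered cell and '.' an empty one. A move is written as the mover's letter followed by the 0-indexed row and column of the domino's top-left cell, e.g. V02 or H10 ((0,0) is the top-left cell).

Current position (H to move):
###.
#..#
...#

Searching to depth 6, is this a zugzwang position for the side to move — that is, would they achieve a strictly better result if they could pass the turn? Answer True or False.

zugzwang(###./#..#/...#, H) = False

ply 1, H at ###./#..#/...# | H11=+1→###./####/...#*; H20=-1→###./#..#/##.#; H21=+1→###./#..#/.###
ply 2: ###./####/...# is terminal -1 (V); from ###./#..#/...# depth 6
suppose H passes — search the same position with V to move:
pass> ply 1, V at ###./#..#/...# | V11=+1→###./##.#/.#.#*; V12=-1→###./#.##/..##
pass> ply 2: ###./##.#/.#.# is terminal -1 (H); from ###./#..#/...# depth 6
for H: play +1, pass -1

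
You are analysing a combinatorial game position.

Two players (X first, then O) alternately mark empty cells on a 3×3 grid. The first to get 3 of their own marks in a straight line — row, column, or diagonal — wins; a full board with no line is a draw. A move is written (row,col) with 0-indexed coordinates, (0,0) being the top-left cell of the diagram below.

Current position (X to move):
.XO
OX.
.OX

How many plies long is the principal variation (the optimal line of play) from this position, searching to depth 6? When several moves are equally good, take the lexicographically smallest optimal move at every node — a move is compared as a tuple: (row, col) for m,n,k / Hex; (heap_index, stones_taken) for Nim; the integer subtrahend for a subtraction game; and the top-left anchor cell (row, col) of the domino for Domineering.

ply 1, X at .XO/OX./.OX | (0,0)=+1→XXO/OX./.OX*; (1,2)=+0→.XO/OXX/.OX; (2,0)=+0→.XO/OX./XOX
ply 2: XXO/OX./.OX is terminal -1 (O); from .XO/OX./.OX depth 6

PV length from [.XO/OX./.OX]: 1 ply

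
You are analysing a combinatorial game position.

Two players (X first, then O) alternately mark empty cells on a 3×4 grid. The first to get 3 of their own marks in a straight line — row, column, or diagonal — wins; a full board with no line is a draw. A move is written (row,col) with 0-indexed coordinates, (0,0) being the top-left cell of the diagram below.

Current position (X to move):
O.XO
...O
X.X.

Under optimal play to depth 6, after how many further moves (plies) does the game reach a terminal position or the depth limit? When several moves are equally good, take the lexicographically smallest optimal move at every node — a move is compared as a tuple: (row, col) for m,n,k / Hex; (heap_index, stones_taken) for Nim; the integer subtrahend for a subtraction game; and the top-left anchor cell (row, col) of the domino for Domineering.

p1 X@[O.XO/...O/X.X.]: (0,1)[OXXO/...O/X.X.]-1 (1,0)[O.XO/X..O/X.X.]-1 (1,1)[O.XO/.X.O/X.X.]+1* (1,2)[O.XO/..XO/X.X.]+1 (2,1)[O.XO/...O/XXX.]+1 (2,3)[O.XO/...O/X.XX]+1
p2 O@[O.XO/.X.O/X.X.] terminal -1; root [O.XO/...O/X.X.] d6

PV length from [O.XO/...O/X.X.]: 1 ply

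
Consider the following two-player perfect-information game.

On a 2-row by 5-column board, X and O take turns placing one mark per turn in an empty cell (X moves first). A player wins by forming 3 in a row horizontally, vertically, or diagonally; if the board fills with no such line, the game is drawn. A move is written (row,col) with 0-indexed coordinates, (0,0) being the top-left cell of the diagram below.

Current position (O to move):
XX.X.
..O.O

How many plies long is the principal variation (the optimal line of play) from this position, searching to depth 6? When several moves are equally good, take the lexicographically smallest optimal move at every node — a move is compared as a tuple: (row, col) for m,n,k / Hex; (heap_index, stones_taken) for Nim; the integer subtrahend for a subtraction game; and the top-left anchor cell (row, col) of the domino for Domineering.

ply 1, O at XX.X./..O.O | (0,2)=+0→XXOX./..O.O; (0,4)=-1→XX.XO/..O.O; (1,0)=-1→XX.X./O.O.O; (1,1)=-1→XX.X./.OO.O; (1,3)=+1→XX.X./..OOO*
ply 2: XX.X./..OOO is terminal -1 (X); from XX.X./..O.O depth 6

PV length from [XX.X./..O.O]: 1 ply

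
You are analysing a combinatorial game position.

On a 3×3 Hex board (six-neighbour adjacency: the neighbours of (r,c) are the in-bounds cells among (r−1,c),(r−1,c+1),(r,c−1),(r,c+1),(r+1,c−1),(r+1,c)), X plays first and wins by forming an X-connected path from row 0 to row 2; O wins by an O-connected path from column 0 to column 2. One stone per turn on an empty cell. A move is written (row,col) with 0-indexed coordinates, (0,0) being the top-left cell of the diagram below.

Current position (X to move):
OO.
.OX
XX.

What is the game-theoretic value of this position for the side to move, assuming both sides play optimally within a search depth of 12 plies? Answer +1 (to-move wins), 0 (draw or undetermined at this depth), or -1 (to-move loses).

ply 1, X at OO./.OX/XX. | (0,2)=+1→OOX/.OX/XX.*; (1,0)=-1→OO./XOX/XX.; (2,2)=-1→OO./.OX/XXX
ply 2: OOX/.OX/XX. is terminal -1 (O); from OO./.OX/XX. depth 12

value(OO./.OX/XX., X) = +1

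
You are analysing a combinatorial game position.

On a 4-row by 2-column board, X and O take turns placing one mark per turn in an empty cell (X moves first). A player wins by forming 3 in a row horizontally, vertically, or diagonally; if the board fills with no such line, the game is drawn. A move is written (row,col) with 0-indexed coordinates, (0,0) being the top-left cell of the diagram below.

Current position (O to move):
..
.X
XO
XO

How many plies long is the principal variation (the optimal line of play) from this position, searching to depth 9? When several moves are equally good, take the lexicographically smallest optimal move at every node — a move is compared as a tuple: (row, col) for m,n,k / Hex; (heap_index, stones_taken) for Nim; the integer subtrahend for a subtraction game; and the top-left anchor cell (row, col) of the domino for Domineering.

PV length from [../.X/XO/XO]: 3 plies

[../.X/XO/XO] O move#1: (0,0):-1/O./.X/XO/XO, (0,1):-1/.O/.X/XO/XO, (1,0):+0/../OX/XO/XO*
[../OX/XO/XO] X move#2: (0,0):+0/X./OX/XO/XO*, (0,1):+0/.X/OX/XO/XO
[X./OX/XO/XO] O move#3: (0,1):+0/XO/OX/XO/XO*
[XO/OX/XO/XO] end (terminal +0, X#4); searched ../.X/XO/XO to 9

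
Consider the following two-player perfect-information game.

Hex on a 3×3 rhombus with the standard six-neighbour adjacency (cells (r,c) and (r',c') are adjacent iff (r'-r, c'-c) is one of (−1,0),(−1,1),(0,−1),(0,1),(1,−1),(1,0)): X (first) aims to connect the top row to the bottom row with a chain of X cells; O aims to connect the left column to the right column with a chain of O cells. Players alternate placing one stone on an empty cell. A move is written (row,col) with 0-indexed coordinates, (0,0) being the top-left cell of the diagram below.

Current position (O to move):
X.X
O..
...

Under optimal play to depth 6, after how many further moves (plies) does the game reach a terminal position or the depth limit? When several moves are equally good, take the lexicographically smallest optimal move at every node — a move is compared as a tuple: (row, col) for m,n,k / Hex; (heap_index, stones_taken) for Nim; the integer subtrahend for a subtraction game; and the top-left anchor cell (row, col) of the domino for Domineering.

[X.X/O../...] O move#1: (0,1):-1/XOX/O../..., (1,1):-1/X.X/OO./..., (1,2):-1/X.X/O.O/..., (2,0):-1/X.X/O../O.., (2,1):+1/X.X/O../.O.*, (2,2):-1/X.X/O../..O
[X.X/O../.O.] X move#2: (0,1):-1/XXX/O../.O.*, (1,1):-1/X.X/OX./.O., (1,2):-1/X.X/O.X/.O., (2,0):-1/X.X/O../XO., (2,2):-1/X.X/O../.OX
[XXX/O../.O.] O move#3: (1,1):+1/XXX/OO./.O.*, (1,2):+1/XXX/O.O/.O., (2,0):+1/XXX/O../OO., (2,2):+1/XXX/O../.OO
[XXX/OO./.O.] X move#4: (1,2):-1/XXX/OOX/.O.*, (2,0):-1/XXX/OO./XO., (2,2):-1/XXX/OO./.OX
[XXX/OOX/.O.] O move#5: (2,0):-1/XXX/OOX/OO., (2,2):+1/XXX/OOX/.OO*
[XXX/OOX/.OO] end (terminal -1, X#6); searched X.X/O../... to 6

PV length from [X.X/O../...]: 5 plies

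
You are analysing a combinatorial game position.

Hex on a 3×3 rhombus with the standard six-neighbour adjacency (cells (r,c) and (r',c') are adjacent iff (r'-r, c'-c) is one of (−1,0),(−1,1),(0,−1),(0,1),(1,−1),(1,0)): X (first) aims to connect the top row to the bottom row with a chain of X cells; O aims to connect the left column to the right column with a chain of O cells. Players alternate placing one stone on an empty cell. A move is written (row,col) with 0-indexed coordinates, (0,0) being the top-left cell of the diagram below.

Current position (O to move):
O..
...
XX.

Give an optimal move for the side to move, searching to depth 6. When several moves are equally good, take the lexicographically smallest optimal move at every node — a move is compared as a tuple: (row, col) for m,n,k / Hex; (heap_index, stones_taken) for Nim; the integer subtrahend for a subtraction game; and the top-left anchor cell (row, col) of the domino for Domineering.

[O../.../XX.] O move#1: (0,1):-1/OO./.../XX., (0,2):-1/O.O/.../XX., (1,0):-1/O../O../XX., (1,1):+1/O../.O./XX.*, (1,2):-1/O../..O/XX., (2,2):-1/O../.../XXO
[O../.O./XX.] X move#2: (0,1):-1/OX./.O./XX.*, (0,2):-1/O.X/.O./XX., (1,0):-1/O../XO./XX., (1,2):-1/O../.OX/XX., (2,2):-1/O../.O./XXX
[OX./.O./XX.] O move#3: (0,2):-1/OXO/.O./XX., (1,0):+1/OX./OO./XX.*, (1,2):-1/OX./.OO/XX., (2,2):-1/OX./.O./XXO
[OX./OO./XX.] X move#4: (0,2):-1/OXX/OO./XX.*, (1,2):-1/OX./OOX/XX., (2,2):-1/OX./OO./XXX
[OXX/OO./XX.] O move#5: (1,2):+1/OXX/OOO/XX.*, (2,2):-1/OXX/OO./XXO
[OXX/OOO/XX.] end (terminal -1, X#6); searched O../.../XX. to 6

O's best at [O../.../XX.]: (1,1)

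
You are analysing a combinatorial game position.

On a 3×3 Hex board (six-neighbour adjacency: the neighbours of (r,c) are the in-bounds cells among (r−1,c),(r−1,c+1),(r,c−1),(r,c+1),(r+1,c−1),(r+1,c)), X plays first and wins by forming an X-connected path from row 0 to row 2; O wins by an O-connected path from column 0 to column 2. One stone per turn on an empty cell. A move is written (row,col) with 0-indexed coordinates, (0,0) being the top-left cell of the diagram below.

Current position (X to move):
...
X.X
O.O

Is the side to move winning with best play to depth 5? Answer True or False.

X winning at [.../X.X/O.O]: True

[.../X.X/O.O] X move#1: (0,0):-1/X../X.X/O.O, (0,1):-1/.X./X.X/O.O, (0,2):-1/..X/X.X/O.O, (1,1):-1/.../XXX/O.O, (2,1):+1/.../X.X/OXO*
[.../X.X/OXO] O move#2: (0,0):-1/O../X.X/OXO*, (0,1):-1/.O./X.X/OXO, (0,2):-1/..O/X.X/OXO, (1,1):-1/.../XOX/OXO
[O../X.X/OXO] X move#3: (0,1):+1/OX./X.X/OXO*, (0,2):+1/O.X/X.X/OXO, (1,1):+1/O../XXX/OXO
[OX./X.X/OXO] O move#4: (0,2):-1/OXO/X.X/OXO*, (1,1):-1/OX./XOX/OXO
[OXO/X.X/OXO] X move#5: (1,1):+1/OXO/XXX/OXO*
[OXO/XXX/OXO] end (terminal -1, O#6); searched .../X.X/O.O to 5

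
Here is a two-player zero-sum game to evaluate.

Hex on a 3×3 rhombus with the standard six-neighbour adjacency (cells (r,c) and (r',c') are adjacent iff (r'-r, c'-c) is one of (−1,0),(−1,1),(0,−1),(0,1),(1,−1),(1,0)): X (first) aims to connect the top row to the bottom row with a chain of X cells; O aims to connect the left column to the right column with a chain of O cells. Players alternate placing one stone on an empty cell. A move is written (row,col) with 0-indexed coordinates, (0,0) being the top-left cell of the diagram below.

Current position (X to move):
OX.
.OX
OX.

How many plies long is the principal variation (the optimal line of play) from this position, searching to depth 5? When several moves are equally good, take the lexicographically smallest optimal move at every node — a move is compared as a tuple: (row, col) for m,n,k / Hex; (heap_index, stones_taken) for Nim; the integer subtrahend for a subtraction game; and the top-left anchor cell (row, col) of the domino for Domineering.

[OX./.OX/OX.] X move#1: (0,2):+1/OXX/.OX/OX.*, (1,0):-1/OX./XOX/OX., (2,2):-1/OX./.OX/OXX
[OXX/.OX/OX.] end (terminal -1, O#2); searched OX./.OX/OX. to 5

PV length from [OX./.OX/OX.]: 1 ply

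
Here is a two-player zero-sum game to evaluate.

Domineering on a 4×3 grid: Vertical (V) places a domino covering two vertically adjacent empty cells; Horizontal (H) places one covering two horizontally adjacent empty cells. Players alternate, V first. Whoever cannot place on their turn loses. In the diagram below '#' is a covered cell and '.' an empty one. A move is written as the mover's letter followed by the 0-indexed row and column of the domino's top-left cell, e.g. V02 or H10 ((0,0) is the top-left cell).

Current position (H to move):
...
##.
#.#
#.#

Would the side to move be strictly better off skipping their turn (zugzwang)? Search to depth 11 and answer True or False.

zugzwang(.../##./#.#/#.#, H) = False

p1 H@[.../##./#.#/#.#]: H00[##./##./#.#/#.#]-1* H01[.##/##./#.#/#.#]-1
p2 V@[##./##./#.#/#.#]: V02[###/###/#.#/#.#]+1* V21[##./##./###/###]+1
p3 H@[###/###/#.#/#.#] terminal -1; root [.../##./#.#/#.#] d11
if H skipped the turn, V would face:
~ p1 V@[.../##./#.#/#.#]: V02[..#/###/#.#/#.#]+1* V21[.../##./###/###]-1
~ p2 H@[..#/###/#.#/#.#]: H00[###/###/#.#/#.#]-1*
~ p3 V@[###/###/#.#/#.#]: V21[###/###/###/###]+1*
~ p4 H@[###/###/###/###] terminal -1; root [.../##./#.#/#.#] d11
compare (H): move=-1 vs pass=-1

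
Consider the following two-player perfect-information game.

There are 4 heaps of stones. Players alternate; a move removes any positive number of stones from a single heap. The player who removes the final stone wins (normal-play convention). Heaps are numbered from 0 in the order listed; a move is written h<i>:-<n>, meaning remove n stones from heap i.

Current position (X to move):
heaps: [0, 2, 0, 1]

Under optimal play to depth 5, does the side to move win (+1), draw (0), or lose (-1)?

[(0,2,0,1)] X move#1: h1:-1:+1/(0,1,0,1)*, h1:-2:-1/(0,0,0,1), h3:-1:-1/(0,2,0,0)
[(0,1,0,1)] O move#2: h1:-1:-1/(0,0,0,1)*, h3:-1:-1/(0,1,0,0)
[(0,0,0,1)] X move#3: h3:-1:+1/(0,0,0,0)*
[(0,0,0,0)] end (terminal -1, O#4); searched (0,2,0,1) to 5

value((0,2,0,1), X) = +1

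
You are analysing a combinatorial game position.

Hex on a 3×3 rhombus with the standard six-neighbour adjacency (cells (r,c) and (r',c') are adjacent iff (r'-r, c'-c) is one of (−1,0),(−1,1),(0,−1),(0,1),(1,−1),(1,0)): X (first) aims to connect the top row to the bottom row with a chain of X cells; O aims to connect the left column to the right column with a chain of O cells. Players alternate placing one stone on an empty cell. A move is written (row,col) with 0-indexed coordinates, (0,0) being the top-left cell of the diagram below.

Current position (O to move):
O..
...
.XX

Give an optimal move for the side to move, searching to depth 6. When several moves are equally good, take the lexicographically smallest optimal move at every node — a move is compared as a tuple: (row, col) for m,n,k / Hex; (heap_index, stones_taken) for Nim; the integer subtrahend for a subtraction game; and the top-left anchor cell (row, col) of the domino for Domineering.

[O../.../.XX] O move#1: (0,1):-1/OO./.../.XX, (0,2):+1/O.O/.../.XX*, (1,0):-1/O../O../.XX, (1,1):+1/O../.O./.XX, (1,2):-1/O../..O/.XX, (2,0):-1/O../.../OXX
[O.O/.../.XX] X move#2: (0,1):-1/OXO/.../.XX*, (1,0):-1/O.O/X../.XX, (1,1):-1/O.O/.X./.XX, (1,2):-1/O.O/..X/.XX, (2,0):-1/O.O/.../XXX
[OXO/.../.XX] O move#3: (1,0):-1/OXO/O../.XX, (1,1):+1/OXO/.O./.XX*, (1,2):-1/OXO/..O/.XX, (2,0):-1/OXO/.../OXX
[OXO/.O./.XX] X move#4: (1,0):-1/OXO/XO./.XX*, (1,2):-1/OXO/.OX/.XX, (2,0):-1/OXO/.O./XXX
[OXO/XO./.XX] O move#5: (1,2):-1/OXO/XOO/.XX, (2,0):+1/OXO/XO./OXX*
[OXO/XO./OXX] end (terminal -1, X#6); searched O../.../.XX to 6

O's best at [O../.../.XX]: (0,2)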